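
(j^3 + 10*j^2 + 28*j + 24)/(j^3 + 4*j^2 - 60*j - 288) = (j^2 + 4*j + 4)/(j^2 - 2*j - 48)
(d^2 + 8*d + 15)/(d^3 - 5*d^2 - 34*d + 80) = (d + 3)/(d^2 - 10*d + 16)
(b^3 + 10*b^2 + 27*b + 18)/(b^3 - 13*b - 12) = (b + 6)/(b - 4)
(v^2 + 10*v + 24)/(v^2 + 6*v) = (v + 4)/v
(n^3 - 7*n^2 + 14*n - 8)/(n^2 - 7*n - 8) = (-n^3 + 7*n^2 - 14*n + 8)/(-n^2 + 7*n + 8)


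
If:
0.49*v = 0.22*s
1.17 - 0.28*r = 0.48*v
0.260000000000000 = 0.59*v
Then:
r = 3.42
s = 0.98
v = 0.44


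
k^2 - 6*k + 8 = (k - 4)*(k - 2)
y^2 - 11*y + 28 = (y - 7)*(y - 4)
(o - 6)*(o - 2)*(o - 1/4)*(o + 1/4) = o^4 - 8*o^3 + 191*o^2/16 + o/2 - 3/4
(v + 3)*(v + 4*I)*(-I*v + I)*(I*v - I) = v^4 + v^3 + 4*I*v^3 - 5*v^2 + 4*I*v^2 + 3*v - 20*I*v + 12*I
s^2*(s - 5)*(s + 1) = s^4 - 4*s^3 - 5*s^2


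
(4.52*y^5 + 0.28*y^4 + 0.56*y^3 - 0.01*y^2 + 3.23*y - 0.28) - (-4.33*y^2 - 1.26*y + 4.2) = 4.52*y^5 + 0.28*y^4 + 0.56*y^3 + 4.32*y^2 + 4.49*y - 4.48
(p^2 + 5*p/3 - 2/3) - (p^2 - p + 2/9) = 8*p/3 - 8/9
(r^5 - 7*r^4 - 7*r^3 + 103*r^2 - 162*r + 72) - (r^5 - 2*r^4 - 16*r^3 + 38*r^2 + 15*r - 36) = -5*r^4 + 9*r^3 + 65*r^2 - 177*r + 108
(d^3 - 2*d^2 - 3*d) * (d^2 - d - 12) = d^5 - 3*d^4 - 13*d^3 + 27*d^2 + 36*d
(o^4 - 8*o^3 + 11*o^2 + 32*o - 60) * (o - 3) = o^5 - 11*o^4 + 35*o^3 - o^2 - 156*o + 180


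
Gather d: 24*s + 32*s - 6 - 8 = 56*s - 14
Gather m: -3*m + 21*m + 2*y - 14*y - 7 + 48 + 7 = 18*m - 12*y + 48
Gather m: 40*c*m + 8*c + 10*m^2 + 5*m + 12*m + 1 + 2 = 8*c + 10*m^2 + m*(40*c + 17) + 3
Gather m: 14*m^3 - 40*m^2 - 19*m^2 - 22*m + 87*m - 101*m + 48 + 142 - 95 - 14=14*m^3 - 59*m^2 - 36*m + 81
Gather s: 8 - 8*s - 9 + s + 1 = -7*s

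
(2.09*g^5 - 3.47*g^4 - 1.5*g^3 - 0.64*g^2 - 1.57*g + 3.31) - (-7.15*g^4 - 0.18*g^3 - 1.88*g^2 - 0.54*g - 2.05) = 2.09*g^5 + 3.68*g^4 - 1.32*g^3 + 1.24*g^2 - 1.03*g + 5.36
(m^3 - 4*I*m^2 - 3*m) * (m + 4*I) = m^4 + 13*m^2 - 12*I*m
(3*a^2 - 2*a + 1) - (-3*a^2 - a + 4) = 6*a^2 - a - 3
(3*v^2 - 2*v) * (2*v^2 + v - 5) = 6*v^4 - v^3 - 17*v^2 + 10*v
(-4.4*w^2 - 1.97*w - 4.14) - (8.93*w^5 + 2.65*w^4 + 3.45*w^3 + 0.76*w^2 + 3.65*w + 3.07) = -8.93*w^5 - 2.65*w^4 - 3.45*w^3 - 5.16*w^2 - 5.62*w - 7.21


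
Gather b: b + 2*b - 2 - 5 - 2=3*b - 9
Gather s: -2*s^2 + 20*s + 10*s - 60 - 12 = -2*s^2 + 30*s - 72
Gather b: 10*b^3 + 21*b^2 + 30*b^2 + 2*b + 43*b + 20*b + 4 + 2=10*b^3 + 51*b^2 + 65*b + 6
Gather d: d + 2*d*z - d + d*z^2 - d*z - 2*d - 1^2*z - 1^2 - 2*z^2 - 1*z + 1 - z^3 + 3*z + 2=d*(z^2 + z - 2) - z^3 - 2*z^2 + z + 2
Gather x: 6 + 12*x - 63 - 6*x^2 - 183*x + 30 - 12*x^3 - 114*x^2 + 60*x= -12*x^3 - 120*x^2 - 111*x - 27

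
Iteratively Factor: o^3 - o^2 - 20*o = (o)*(o^2 - o - 20) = o*(o - 5)*(o + 4)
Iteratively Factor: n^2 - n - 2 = (n - 2)*(n + 1)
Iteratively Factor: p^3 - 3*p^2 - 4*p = (p - 4)*(p^2 + p) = (p - 4)*(p + 1)*(p)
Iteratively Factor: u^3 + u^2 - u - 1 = (u - 1)*(u^2 + 2*u + 1) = (u - 1)*(u + 1)*(u + 1)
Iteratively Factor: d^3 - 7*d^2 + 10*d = (d)*(d^2 - 7*d + 10) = d*(d - 5)*(d - 2)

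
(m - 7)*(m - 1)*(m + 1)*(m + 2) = m^4 - 5*m^3 - 15*m^2 + 5*m + 14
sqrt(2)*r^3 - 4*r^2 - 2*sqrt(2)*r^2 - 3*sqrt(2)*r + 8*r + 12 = (r - 3)*(r - 2*sqrt(2))*(sqrt(2)*r + sqrt(2))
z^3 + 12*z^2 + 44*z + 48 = (z + 2)*(z + 4)*(z + 6)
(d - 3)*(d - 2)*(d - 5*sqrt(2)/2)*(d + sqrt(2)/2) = d^4 - 5*d^3 - 2*sqrt(2)*d^3 + 7*d^2/2 + 10*sqrt(2)*d^2 - 12*sqrt(2)*d + 25*d/2 - 15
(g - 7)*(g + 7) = g^2 - 49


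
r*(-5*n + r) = -5*n*r + r^2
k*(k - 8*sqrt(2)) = k^2 - 8*sqrt(2)*k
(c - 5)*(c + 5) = c^2 - 25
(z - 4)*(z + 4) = z^2 - 16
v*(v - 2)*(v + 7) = v^3 + 5*v^2 - 14*v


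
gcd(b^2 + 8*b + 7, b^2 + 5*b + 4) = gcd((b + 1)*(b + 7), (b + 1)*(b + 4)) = b + 1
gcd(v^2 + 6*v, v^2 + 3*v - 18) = v + 6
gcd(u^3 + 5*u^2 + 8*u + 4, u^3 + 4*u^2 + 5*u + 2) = u^2 + 3*u + 2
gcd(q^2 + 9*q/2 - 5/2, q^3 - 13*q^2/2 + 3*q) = q - 1/2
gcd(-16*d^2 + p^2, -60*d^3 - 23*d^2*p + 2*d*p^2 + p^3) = 4*d + p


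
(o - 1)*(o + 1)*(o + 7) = o^3 + 7*o^2 - o - 7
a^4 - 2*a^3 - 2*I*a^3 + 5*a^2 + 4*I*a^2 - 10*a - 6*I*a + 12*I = (a - 2)*(a - 3*I)*(a - I)*(a + 2*I)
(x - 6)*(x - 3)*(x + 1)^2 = x^4 - 7*x^3 + x^2 + 27*x + 18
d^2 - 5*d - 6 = (d - 6)*(d + 1)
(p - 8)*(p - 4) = p^2 - 12*p + 32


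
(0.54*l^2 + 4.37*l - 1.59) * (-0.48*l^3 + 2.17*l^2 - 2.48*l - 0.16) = -0.2592*l^5 - 0.9258*l^4 + 8.9069*l^3 - 14.3743*l^2 + 3.244*l + 0.2544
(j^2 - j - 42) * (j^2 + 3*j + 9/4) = j^4 + 2*j^3 - 171*j^2/4 - 513*j/4 - 189/2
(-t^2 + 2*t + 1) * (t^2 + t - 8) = -t^4 + t^3 + 11*t^2 - 15*t - 8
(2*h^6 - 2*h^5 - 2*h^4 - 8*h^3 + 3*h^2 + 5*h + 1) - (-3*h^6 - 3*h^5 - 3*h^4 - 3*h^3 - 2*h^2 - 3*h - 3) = 5*h^6 + h^5 + h^4 - 5*h^3 + 5*h^2 + 8*h + 4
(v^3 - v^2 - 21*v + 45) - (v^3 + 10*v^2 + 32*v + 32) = -11*v^2 - 53*v + 13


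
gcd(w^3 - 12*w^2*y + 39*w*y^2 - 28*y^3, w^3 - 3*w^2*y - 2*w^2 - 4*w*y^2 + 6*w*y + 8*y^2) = -w + 4*y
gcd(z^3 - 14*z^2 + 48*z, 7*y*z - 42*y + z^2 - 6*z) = z - 6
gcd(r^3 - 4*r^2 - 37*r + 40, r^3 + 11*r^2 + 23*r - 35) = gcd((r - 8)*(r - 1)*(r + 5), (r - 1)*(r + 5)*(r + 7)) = r^2 + 4*r - 5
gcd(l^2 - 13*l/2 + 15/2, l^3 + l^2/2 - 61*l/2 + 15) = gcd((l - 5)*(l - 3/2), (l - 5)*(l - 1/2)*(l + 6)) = l - 5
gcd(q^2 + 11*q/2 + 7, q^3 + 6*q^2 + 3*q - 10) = q + 2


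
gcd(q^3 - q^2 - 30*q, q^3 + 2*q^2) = q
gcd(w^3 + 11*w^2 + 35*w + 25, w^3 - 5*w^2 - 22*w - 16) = w + 1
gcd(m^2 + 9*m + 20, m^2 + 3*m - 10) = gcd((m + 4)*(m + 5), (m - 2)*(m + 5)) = m + 5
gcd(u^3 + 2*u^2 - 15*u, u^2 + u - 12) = u - 3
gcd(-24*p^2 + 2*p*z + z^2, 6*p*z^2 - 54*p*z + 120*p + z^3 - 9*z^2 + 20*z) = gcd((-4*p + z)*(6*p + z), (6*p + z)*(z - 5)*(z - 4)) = 6*p + z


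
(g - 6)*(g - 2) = g^2 - 8*g + 12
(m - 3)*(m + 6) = m^2 + 3*m - 18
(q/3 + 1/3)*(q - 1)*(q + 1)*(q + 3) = q^4/3 + 4*q^3/3 + 2*q^2/3 - 4*q/3 - 1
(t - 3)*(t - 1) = t^2 - 4*t + 3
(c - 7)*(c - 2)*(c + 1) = c^3 - 8*c^2 + 5*c + 14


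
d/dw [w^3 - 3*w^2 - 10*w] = 3*w^2 - 6*w - 10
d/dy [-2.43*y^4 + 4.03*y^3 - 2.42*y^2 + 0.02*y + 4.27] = -9.72*y^3 + 12.09*y^2 - 4.84*y + 0.02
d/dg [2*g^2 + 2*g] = 4*g + 2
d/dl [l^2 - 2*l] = 2*l - 2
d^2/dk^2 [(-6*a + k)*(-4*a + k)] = 2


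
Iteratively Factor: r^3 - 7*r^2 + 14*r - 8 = (r - 2)*(r^2 - 5*r + 4) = (r - 2)*(r - 1)*(r - 4)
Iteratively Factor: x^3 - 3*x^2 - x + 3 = (x - 1)*(x^2 - 2*x - 3) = (x - 3)*(x - 1)*(x + 1)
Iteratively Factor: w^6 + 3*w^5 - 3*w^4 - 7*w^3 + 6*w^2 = (w)*(w^5 + 3*w^4 - 3*w^3 - 7*w^2 + 6*w) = w*(w + 2)*(w^4 + w^3 - 5*w^2 + 3*w) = w^2*(w + 2)*(w^3 + w^2 - 5*w + 3) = w^2*(w + 2)*(w + 3)*(w^2 - 2*w + 1) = w^2*(w - 1)*(w + 2)*(w + 3)*(w - 1)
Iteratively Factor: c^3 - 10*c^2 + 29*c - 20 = (c - 1)*(c^2 - 9*c + 20) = (c - 4)*(c - 1)*(c - 5)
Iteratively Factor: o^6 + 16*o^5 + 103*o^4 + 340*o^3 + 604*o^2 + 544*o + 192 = (o + 4)*(o^5 + 12*o^4 + 55*o^3 + 120*o^2 + 124*o + 48) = (o + 4)^2*(o^4 + 8*o^3 + 23*o^2 + 28*o + 12) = (o + 2)*(o + 4)^2*(o^3 + 6*o^2 + 11*o + 6) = (o + 2)*(o + 3)*(o + 4)^2*(o^2 + 3*o + 2) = (o + 2)^2*(o + 3)*(o + 4)^2*(o + 1)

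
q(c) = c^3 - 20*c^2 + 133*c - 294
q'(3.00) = 40.00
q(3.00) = -48.00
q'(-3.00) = 280.00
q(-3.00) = -900.00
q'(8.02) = 5.16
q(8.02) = 2.10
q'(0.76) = 104.33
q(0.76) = -204.03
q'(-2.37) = 244.65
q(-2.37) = -734.86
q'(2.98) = 40.44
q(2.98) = -48.80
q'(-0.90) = 171.43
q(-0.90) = -430.63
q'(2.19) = 59.79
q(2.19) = -88.15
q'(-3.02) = 281.16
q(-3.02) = -905.61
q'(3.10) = 37.83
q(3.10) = -44.11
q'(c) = 3*c^2 - 40*c + 133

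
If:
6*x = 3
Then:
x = 1/2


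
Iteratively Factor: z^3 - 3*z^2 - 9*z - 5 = (z + 1)*(z^2 - 4*z - 5) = (z + 1)^2*(z - 5)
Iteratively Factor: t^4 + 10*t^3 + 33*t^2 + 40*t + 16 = (t + 1)*(t^3 + 9*t^2 + 24*t + 16) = (t + 1)^2*(t^2 + 8*t + 16) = (t + 1)^2*(t + 4)*(t + 4)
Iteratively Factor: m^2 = (m)*(m)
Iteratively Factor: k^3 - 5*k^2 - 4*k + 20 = (k - 2)*(k^2 - 3*k - 10) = (k - 5)*(k - 2)*(k + 2)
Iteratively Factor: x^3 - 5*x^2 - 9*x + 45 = (x - 5)*(x^2 - 9) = (x - 5)*(x + 3)*(x - 3)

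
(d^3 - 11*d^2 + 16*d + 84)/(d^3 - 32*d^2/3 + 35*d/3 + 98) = 3*(d + 2)/(3*d + 7)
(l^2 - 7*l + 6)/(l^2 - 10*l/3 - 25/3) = 3*(-l^2 + 7*l - 6)/(-3*l^2 + 10*l + 25)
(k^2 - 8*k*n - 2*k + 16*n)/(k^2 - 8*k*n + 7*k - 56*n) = (k - 2)/(k + 7)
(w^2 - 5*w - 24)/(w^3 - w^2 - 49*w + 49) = (w^2 - 5*w - 24)/(w^3 - w^2 - 49*w + 49)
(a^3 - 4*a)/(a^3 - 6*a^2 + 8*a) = (a + 2)/(a - 4)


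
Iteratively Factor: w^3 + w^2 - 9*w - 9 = (w - 3)*(w^2 + 4*w + 3) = (w - 3)*(w + 3)*(w + 1)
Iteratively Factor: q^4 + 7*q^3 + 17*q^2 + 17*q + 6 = (q + 3)*(q^3 + 4*q^2 + 5*q + 2) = (q + 2)*(q + 3)*(q^2 + 2*q + 1) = (q + 1)*(q + 2)*(q + 3)*(q + 1)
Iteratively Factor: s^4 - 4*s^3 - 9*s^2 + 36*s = (s + 3)*(s^3 - 7*s^2 + 12*s) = (s - 3)*(s + 3)*(s^2 - 4*s) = (s - 4)*(s - 3)*(s + 3)*(s)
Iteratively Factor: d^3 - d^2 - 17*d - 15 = (d + 3)*(d^2 - 4*d - 5) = (d - 5)*(d + 3)*(d + 1)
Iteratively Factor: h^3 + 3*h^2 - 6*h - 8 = (h - 2)*(h^2 + 5*h + 4) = (h - 2)*(h + 4)*(h + 1)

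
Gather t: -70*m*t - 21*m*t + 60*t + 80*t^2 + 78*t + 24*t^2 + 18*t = 104*t^2 + t*(156 - 91*m)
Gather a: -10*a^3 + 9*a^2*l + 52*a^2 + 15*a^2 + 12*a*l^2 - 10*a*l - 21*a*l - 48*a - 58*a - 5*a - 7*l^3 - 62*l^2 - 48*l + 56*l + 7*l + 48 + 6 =-10*a^3 + a^2*(9*l + 67) + a*(12*l^2 - 31*l - 111) - 7*l^3 - 62*l^2 + 15*l + 54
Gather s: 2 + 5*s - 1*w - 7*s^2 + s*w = -7*s^2 + s*(w + 5) - w + 2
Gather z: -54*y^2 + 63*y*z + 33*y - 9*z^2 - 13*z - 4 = -54*y^2 + 33*y - 9*z^2 + z*(63*y - 13) - 4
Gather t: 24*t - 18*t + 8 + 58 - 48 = 6*t + 18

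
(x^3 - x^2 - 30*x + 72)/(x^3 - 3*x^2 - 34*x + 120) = (x - 3)/(x - 5)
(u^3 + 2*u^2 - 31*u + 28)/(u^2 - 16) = (u^2 + 6*u - 7)/(u + 4)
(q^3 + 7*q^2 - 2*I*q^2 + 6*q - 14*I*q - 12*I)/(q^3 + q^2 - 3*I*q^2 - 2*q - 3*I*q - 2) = (q + 6)/(q - I)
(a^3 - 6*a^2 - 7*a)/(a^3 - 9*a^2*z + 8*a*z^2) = (a^2 - 6*a - 7)/(a^2 - 9*a*z + 8*z^2)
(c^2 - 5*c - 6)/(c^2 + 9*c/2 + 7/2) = 2*(c - 6)/(2*c + 7)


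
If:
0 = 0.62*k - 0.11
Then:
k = 0.18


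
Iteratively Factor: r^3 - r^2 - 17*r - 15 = (r + 1)*(r^2 - 2*r - 15) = (r - 5)*(r + 1)*(r + 3)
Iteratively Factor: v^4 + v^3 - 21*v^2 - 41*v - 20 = (v + 1)*(v^3 - 21*v - 20) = (v + 1)*(v + 4)*(v^2 - 4*v - 5) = (v - 5)*(v + 1)*(v + 4)*(v + 1)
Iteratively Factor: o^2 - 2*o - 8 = (o + 2)*(o - 4)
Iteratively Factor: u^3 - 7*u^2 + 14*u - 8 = (u - 2)*(u^2 - 5*u + 4) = (u - 2)*(u - 1)*(u - 4)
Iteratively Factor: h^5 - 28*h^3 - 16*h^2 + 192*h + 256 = (h + 2)*(h^4 - 2*h^3 - 24*h^2 + 32*h + 128) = (h + 2)*(h + 4)*(h^3 - 6*h^2 + 32) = (h + 2)^2*(h + 4)*(h^2 - 8*h + 16) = (h - 4)*(h + 2)^2*(h + 4)*(h - 4)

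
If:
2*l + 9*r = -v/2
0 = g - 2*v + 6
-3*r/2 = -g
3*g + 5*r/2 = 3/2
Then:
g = 9/28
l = -393/224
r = 3/14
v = 177/56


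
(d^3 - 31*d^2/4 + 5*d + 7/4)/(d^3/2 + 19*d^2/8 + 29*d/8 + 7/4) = 2*(4*d^3 - 31*d^2 + 20*d + 7)/(4*d^3 + 19*d^2 + 29*d + 14)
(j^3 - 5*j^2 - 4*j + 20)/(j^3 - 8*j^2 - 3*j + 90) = (j^2 - 4)/(j^2 - 3*j - 18)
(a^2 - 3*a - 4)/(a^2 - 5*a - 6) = (a - 4)/(a - 6)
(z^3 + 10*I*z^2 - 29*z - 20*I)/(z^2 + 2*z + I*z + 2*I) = (z^2 + 9*I*z - 20)/(z + 2)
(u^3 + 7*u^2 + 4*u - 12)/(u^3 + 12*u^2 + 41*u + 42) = (u^2 + 5*u - 6)/(u^2 + 10*u + 21)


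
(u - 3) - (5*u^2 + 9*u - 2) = -5*u^2 - 8*u - 1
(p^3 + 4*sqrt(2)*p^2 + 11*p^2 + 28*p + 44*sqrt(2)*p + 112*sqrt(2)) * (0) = 0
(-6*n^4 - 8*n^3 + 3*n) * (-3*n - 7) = 18*n^5 + 66*n^4 + 56*n^3 - 9*n^2 - 21*n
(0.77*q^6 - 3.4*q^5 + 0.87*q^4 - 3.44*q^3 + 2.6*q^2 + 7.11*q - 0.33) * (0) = 0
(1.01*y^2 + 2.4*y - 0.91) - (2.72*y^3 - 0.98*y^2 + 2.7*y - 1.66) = -2.72*y^3 + 1.99*y^2 - 0.3*y + 0.75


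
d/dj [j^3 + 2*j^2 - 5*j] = 3*j^2 + 4*j - 5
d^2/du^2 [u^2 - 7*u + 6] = 2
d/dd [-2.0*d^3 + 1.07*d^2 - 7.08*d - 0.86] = -6.0*d^2 + 2.14*d - 7.08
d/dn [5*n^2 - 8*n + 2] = 10*n - 8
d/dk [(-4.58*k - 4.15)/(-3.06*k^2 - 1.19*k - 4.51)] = (-14.0148*k^2 - 25.398*k + 15.7173)/(9.3636*k^4 + 7.2828*k^3 + 29.0173*k^2 + 10.7338*k + 20.3401)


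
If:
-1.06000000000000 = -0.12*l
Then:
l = 8.83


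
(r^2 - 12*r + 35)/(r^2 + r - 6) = (r^2 - 12*r + 35)/(r^2 + r - 6)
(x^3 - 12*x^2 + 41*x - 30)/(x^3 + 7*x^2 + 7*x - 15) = (x^2 - 11*x + 30)/(x^2 + 8*x + 15)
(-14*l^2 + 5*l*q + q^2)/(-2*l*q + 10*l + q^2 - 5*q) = (7*l + q)/(q - 5)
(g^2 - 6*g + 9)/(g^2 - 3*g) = (g - 3)/g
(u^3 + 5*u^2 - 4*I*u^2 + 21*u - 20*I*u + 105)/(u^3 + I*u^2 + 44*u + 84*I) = (u^2 + u*(5 + 3*I) + 15*I)/(u^2 + 8*I*u - 12)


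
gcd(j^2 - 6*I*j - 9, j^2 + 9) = j - 3*I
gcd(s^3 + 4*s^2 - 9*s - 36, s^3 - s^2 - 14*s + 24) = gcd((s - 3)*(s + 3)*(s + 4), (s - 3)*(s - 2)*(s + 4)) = s^2 + s - 12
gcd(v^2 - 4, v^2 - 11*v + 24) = 1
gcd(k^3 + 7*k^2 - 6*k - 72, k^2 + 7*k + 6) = k + 6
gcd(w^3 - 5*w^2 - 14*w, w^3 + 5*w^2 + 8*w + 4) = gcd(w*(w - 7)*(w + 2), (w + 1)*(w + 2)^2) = w + 2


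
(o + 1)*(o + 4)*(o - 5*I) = o^3 + 5*o^2 - 5*I*o^2 + 4*o - 25*I*o - 20*I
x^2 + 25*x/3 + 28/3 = (x + 4/3)*(x + 7)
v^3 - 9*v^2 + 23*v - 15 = (v - 5)*(v - 3)*(v - 1)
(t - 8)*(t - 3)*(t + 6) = t^3 - 5*t^2 - 42*t + 144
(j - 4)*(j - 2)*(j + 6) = j^3 - 28*j + 48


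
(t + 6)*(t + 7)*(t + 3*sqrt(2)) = t^3 + 3*sqrt(2)*t^2 + 13*t^2 + 42*t + 39*sqrt(2)*t + 126*sqrt(2)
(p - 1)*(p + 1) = p^2 - 1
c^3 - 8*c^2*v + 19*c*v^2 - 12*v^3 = (c - 4*v)*(c - 3*v)*(c - v)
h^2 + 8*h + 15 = (h + 3)*(h + 5)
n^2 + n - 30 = (n - 5)*(n + 6)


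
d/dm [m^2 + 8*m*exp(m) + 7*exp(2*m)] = 8*m*exp(m) + 2*m + 14*exp(2*m) + 8*exp(m)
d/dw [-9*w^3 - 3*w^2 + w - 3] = -27*w^2 - 6*w + 1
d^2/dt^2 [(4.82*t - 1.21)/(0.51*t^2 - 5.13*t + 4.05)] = ((50.6874 - 14.7492*t)*(0.51*t^2 - 5.13*t + 4.05) + (1.02*t - 5.13)*(2.04*t - 10.26)*(4.82*t - 1.21))/(0.51*t^2 - 5.13*t + 4.05)^3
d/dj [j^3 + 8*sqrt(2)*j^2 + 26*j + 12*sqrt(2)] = 3*j^2 + 16*sqrt(2)*j + 26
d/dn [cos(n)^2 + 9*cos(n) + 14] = -(2*cos(n) + 9)*sin(n)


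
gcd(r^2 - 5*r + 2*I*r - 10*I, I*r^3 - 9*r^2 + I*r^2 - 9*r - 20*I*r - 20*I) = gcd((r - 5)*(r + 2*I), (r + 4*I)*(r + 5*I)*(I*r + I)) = 1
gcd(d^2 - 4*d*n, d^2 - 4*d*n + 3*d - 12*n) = d - 4*n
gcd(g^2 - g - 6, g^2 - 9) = g - 3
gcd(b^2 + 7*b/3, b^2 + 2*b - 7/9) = b + 7/3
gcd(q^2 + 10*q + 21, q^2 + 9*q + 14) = q + 7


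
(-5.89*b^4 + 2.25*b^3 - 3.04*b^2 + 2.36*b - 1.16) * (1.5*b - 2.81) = -8.835*b^5 + 19.9259*b^4 - 10.8825*b^3 + 12.0824*b^2 - 8.3716*b + 3.2596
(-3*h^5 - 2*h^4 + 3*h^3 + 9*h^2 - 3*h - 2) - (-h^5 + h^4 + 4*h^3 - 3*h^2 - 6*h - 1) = -2*h^5 - 3*h^4 - h^3 + 12*h^2 + 3*h - 1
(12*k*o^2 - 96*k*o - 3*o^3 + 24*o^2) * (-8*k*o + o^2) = -96*k^2*o^3 + 768*k^2*o^2 + 36*k*o^4 - 288*k*o^3 - 3*o^5 + 24*o^4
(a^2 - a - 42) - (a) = a^2 - 2*a - 42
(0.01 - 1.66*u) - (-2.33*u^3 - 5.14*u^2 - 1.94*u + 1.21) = 2.33*u^3 + 5.14*u^2 + 0.28*u - 1.2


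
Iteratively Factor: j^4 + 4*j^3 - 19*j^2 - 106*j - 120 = (j + 2)*(j^3 + 2*j^2 - 23*j - 60) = (j + 2)*(j + 4)*(j^2 - 2*j - 15) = (j - 5)*(j + 2)*(j + 4)*(j + 3)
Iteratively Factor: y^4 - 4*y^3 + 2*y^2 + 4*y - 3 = (y - 1)*(y^3 - 3*y^2 - y + 3) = (y - 1)*(y + 1)*(y^2 - 4*y + 3) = (y - 1)^2*(y + 1)*(y - 3)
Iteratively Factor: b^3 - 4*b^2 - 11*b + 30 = (b - 2)*(b^2 - 2*b - 15) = (b - 2)*(b + 3)*(b - 5)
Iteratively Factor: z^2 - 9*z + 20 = (z - 5)*(z - 4)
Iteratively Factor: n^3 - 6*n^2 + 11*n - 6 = (n - 3)*(n^2 - 3*n + 2) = (n - 3)*(n - 2)*(n - 1)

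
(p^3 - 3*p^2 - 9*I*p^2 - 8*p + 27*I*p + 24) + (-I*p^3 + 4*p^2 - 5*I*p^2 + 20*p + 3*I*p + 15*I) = p^3 - I*p^3 + p^2 - 14*I*p^2 + 12*p + 30*I*p + 24 + 15*I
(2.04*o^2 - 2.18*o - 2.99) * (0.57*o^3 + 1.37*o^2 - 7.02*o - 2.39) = 1.1628*o^5 + 1.5522*o^4 - 19.0117*o^3 + 6.3317*o^2 + 26.2*o + 7.1461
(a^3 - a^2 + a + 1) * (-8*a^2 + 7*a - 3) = -8*a^5 + 15*a^4 - 18*a^3 + 2*a^2 + 4*a - 3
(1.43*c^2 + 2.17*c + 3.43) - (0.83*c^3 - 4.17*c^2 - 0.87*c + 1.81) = -0.83*c^3 + 5.6*c^2 + 3.04*c + 1.62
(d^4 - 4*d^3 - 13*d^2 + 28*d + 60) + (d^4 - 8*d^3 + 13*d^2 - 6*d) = 2*d^4 - 12*d^3 + 22*d + 60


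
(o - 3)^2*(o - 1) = o^3 - 7*o^2 + 15*o - 9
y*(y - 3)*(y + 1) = y^3 - 2*y^2 - 3*y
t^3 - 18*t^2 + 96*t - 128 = (t - 8)^2*(t - 2)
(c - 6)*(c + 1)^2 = c^3 - 4*c^2 - 11*c - 6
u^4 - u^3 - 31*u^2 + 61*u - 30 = (u - 5)*(u - 1)^2*(u + 6)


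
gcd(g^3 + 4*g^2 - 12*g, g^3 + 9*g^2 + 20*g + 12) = g + 6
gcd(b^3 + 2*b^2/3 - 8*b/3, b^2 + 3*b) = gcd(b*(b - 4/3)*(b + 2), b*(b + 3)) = b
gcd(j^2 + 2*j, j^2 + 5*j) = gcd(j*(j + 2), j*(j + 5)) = j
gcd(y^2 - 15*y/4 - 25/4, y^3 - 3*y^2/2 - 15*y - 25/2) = y - 5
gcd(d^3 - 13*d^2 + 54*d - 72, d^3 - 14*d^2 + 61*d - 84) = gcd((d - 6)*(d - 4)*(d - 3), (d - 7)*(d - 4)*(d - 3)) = d^2 - 7*d + 12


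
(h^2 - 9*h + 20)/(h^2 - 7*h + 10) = (h - 4)/(h - 2)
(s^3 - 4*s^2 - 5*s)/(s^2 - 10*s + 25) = s*(s + 1)/(s - 5)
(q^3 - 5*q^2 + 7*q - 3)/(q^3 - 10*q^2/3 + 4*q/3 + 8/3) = 3*(q^3 - 5*q^2 + 7*q - 3)/(3*q^3 - 10*q^2 + 4*q + 8)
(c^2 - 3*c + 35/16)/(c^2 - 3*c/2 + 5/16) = (4*c - 7)/(4*c - 1)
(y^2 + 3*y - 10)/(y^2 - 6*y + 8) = (y + 5)/(y - 4)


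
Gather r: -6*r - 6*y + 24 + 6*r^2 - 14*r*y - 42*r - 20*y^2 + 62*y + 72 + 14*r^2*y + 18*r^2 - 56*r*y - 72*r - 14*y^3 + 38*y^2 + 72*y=r^2*(14*y + 24) + r*(-70*y - 120) - 14*y^3 + 18*y^2 + 128*y + 96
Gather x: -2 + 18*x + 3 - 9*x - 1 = 9*x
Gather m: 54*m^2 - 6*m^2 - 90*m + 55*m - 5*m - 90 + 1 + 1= 48*m^2 - 40*m - 88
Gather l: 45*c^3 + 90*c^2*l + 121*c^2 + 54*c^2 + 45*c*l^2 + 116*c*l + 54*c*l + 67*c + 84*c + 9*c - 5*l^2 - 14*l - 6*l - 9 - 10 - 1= 45*c^3 + 175*c^2 + 160*c + l^2*(45*c - 5) + l*(90*c^2 + 170*c - 20) - 20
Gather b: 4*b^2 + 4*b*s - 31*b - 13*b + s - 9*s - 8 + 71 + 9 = 4*b^2 + b*(4*s - 44) - 8*s + 72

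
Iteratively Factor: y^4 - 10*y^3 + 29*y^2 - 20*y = (y - 5)*(y^3 - 5*y^2 + 4*y) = (y - 5)*(y - 1)*(y^2 - 4*y) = (y - 5)*(y - 4)*(y - 1)*(y)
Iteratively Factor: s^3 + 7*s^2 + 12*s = (s)*(s^2 + 7*s + 12) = s*(s + 3)*(s + 4)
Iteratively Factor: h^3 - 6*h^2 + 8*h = (h - 2)*(h^2 - 4*h) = h*(h - 2)*(h - 4)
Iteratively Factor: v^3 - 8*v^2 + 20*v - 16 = (v - 2)*(v^2 - 6*v + 8) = (v - 4)*(v - 2)*(v - 2)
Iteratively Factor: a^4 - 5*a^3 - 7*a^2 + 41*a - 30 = (a - 5)*(a^3 - 7*a + 6) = (a - 5)*(a + 3)*(a^2 - 3*a + 2) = (a - 5)*(a - 2)*(a + 3)*(a - 1)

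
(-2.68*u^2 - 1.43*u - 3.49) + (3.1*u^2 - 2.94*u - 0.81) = 0.42*u^2 - 4.37*u - 4.3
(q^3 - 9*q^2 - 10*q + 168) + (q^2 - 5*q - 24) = q^3 - 8*q^2 - 15*q + 144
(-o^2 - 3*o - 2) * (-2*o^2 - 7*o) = 2*o^4 + 13*o^3 + 25*o^2 + 14*o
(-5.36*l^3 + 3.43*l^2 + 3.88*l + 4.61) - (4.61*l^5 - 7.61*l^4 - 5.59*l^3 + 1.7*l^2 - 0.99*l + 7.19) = -4.61*l^5 + 7.61*l^4 + 0.23*l^3 + 1.73*l^2 + 4.87*l - 2.58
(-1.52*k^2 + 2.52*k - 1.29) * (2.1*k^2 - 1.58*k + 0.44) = -3.192*k^4 + 7.6936*k^3 - 7.3594*k^2 + 3.147*k - 0.5676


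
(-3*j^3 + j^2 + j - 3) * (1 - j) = 3*j^4 - 4*j^3 + 4*j - 3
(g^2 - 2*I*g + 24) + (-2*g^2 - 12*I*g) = -g^2 - 14*I*g + 24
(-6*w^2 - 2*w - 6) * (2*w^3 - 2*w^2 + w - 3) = -12*w^5 + 8*w^4 - 14*w^3 + 28*w^2 + 18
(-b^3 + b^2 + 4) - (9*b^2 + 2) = -b^3 - 8*b^2 + 2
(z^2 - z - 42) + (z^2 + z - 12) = 2*z^2 - 54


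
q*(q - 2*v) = q^2 - 2*q*v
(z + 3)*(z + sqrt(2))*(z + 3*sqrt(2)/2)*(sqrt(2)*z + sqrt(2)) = sqrt(2)*z^4 + 5*z^3 + 4*sqrt(2)*z^3 + 6*sqrt(2)*z^2 + 20*z^2 + 15*z + 12*sqrt(2)*z + 9*sqrt(2)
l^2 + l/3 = l*(l + 1/3)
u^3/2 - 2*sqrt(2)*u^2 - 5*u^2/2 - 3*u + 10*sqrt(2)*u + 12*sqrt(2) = (u/2 + 1/2)*(u - 6)*(u - 4*sqrt(2))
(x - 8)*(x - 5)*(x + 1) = x^3 - 12*x^2 + 27*x + 40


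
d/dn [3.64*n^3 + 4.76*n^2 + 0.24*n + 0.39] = 10.92*n^2 + 9.52*n + 0.24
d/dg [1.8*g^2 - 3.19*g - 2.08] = 3.6*g - 3.19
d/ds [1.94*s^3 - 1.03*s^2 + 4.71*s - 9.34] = 5.82*s^2 - 2.06*s + 4.71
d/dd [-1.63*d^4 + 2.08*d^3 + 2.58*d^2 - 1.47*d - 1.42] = -6.52*d^3 + 6.24*d^2 + 5.16*d - 1.47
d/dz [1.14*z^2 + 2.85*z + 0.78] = 2.28*z + 2.85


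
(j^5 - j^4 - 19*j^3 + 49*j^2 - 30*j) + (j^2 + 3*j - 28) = j^5 - j^4 - 19*j^3 + 50*j^2 - 27*j - 28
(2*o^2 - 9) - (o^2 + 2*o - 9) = o^2 - 2*o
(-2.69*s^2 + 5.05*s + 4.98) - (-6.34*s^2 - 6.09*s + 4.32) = 3.65*s^2 + 11.14*s + 0.66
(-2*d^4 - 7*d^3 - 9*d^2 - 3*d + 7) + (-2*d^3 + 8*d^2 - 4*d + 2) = -2*d^4 - 9*d^3 - d^2 - 7*d + 9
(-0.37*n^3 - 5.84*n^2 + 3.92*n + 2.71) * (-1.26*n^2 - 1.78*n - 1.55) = 0.4662*n^5 + 8.017*n^4 + 6.0295*n^3 - 1.3402*n^2 - 10.8998*n - 4.2005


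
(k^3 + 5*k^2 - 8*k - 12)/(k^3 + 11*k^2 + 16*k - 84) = (k + 1)/(k + 7)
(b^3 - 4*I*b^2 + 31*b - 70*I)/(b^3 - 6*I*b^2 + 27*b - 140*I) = (b - 2*I)/(b - 4*I)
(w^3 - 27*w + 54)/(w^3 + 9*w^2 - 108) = (w - 3)/(w + 6)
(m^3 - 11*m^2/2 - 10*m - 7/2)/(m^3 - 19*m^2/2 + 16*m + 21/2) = (m + 1)/(m - 3)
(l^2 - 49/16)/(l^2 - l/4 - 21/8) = (4*l + 7)/(2*(2*l + 3))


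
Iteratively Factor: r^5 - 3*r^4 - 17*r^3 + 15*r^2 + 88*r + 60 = (r + 2)*(r^4 - 5*r^3 - 7*r^2 + 29*r + 30) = (r + 1)*(r + 2)*(r^3 - 6*r^2 - r + 30) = (r - 5)*(r + 1)*(r + 2)*(r^2 - r - 6) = (r - 5)*(r + 1)*(r + 2)^2*(r - 3)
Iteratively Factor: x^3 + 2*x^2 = (x)*(x^2 + 2*x) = x*(x + 2)*(x)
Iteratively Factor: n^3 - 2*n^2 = (n - 2)*(n^2) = n*(n - 2)*(n)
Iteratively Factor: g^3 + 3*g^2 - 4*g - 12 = (g + 3)*(g^2 - 4) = (g + 2)*(g + 3)*(g - 2)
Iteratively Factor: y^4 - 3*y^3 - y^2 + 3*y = (y + 1)*(y^3 - 4*y^2 + 3*y) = (y - 3)*(y + 1)*(y^2 - y) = y*(y - 3)*(y + 1)*(y - 1)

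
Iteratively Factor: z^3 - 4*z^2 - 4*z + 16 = (z + 2)*(z^2 - 6*z + 8) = (z - 2)*(z + 2)*(z - 4)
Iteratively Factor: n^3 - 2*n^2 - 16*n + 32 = (n - 4)*(n^2 + 2*n - 8) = (n - 4)*(n - 2)*(n + 4)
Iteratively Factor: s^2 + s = (s + 1)*(s)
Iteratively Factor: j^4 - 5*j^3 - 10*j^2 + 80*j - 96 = (j - 2)*(j^3 - 3*j^2 - 16*j + 48) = (j - 4)*(j - 2)*(j^2 + j - 12) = (j - 4)*(j - 3)*(j - 2)*(j + 4)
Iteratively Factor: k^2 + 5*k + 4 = (k + 1)*(k + 4)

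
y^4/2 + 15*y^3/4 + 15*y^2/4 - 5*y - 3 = (y/2 + 1)*(y - 1)*(y + 1/2)*(y + 6)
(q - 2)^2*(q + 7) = q^3 + 3*q^2 - 24*q + 28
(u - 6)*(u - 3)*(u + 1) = u^3 - 8*u^2 + 9*u + 18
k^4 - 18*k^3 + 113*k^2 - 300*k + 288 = (k - 8)*(k - 4)*(k - 3)^2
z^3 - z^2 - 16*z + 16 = (z - 4)*(z - 1)*(z + 4)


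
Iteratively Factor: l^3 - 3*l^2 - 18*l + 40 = (l - 2)*(l^2 - l - 20) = (l - 5)*(l - 2)*(l + 4)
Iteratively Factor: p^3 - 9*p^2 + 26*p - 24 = (p - 2)*(p^2 - 7*p + 12) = (p - 3)*(p - 2)*(p - 4)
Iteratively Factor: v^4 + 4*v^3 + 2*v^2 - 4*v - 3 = (v - 1)*(v^3 + 5*v^2 + 7*v + 3) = (v - 1)*(v + 1)*(v^2 + 4*v + 3) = (v - 1)*(v + 1)^2*(v + 3)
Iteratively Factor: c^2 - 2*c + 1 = (c - 1)*(c - 1)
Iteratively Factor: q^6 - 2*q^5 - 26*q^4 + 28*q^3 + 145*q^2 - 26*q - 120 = (q - 5)*(q^5 + 3*q^4 - 11*q^3 - 27*q^2 + 10*q + 24) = (q - 5)*(q - 3)*(q^4 + 6*q^3 + 7*q^2 - 6*q - 8) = (q - 5)*(q - 3)*(q + 1)*(q^3 + 5*q^2 + 2*q - 8) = (q - 5)*(q - 3)*(q + 1)*(q + 2)*(q^2 + 3*q - 4) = (q - 5)*(q - 3)*(q - 1)*(q + 1)*(q + 2)*(q + 4)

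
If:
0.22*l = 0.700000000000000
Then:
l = 3.18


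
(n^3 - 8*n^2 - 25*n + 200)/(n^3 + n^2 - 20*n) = (n^2 - 13*n + 40)/(n*(n - 4))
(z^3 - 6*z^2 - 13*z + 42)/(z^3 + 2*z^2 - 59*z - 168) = (z^2 - 9*z + 14)/(z^2 - z - 56)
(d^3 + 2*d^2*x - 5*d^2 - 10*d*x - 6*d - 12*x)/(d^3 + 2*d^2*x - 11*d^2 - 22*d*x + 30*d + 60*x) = (d + 1)/(d - 5)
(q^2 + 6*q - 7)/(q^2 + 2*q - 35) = (q - 1)/(q - 5)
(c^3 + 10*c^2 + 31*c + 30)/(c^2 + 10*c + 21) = (c^2 + 7*c + 10)/(c + 7)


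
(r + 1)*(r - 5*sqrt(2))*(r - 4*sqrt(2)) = r^3 - 9*sqrt(2)*r^2 + r^2 - 9*sqrt(2)*r + 40*r + 40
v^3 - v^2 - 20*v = v*(v - 5)*(v + 4)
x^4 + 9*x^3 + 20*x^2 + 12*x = x*(x + 1)*(x + 2)*(x + 6)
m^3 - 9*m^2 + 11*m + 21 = (m - 7)*(m - 3)*(m + 1)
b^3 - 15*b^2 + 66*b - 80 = (b - 8)*(b - 5)*(b - 2)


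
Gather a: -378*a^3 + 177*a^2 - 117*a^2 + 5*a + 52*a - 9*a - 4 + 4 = -378*a^3 + 60*a^2 + 48*a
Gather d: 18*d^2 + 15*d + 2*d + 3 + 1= 18*d^2 + 17*d + 4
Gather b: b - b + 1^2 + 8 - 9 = 0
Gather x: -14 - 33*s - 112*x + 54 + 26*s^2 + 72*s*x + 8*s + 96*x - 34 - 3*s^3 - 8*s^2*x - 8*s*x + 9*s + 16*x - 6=-3*s^3 + 26*s^2 - 16*s + x*(-8*s^2 + 64*s)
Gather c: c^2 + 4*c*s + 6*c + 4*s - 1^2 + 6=c^2 + c*(4*s + 6) + 4*s + 5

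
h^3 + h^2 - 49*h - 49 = (h - 7)*(h + 1)*(h + 7)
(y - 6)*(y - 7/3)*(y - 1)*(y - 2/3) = y^4 - 10*y^3 + 257*y^2/9 - 260*y/9 + 28/3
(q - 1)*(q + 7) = q^2 + 6*q - 7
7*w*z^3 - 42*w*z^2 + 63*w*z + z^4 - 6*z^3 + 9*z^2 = z*(7*w + z)*(z - 3)^2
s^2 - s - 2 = (s - 2)*(s + 1)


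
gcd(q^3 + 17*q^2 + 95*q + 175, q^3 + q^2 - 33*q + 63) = q + 7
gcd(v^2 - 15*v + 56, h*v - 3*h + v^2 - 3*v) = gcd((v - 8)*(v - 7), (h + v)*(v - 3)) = 1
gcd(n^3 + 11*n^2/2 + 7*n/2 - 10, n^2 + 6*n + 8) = n + 4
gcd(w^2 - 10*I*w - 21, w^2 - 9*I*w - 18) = w - 3*I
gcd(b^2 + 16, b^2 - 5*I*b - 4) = b - 4*I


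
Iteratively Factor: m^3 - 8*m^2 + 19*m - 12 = (m - 3)*(m^2 - 5*m + 4) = (m - 3)*(m - 1)*(m - 4)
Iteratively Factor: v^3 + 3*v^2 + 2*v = (v)*(v^2 + 3*v + 2) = v*(v + 1)*(v + 2)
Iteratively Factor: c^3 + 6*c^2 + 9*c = (c + 3)*(c^2 + 3*c) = (c + 3)^2*(c)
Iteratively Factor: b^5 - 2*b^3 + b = (b)*(b^4 - 2*b^2 + 1) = b*(b + 1)*(b^3 - b^2 - b + 1) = b*(b + 1)^2*(b^2 - 2*b + 1) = b*(b - 1)*(b + 1)^2*(b - 1)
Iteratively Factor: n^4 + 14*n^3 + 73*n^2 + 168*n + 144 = (n + 3)*(n^3 + 11*n^2 + 40*n + 48) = (n + 3)*(n + 4)*(n^2 + 7*n + 12) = (n + 3)*(n + 4)^2*(n + 3)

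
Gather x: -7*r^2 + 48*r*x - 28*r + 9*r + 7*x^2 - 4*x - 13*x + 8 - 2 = -7*r^2 - 19*r + 7*x^2 + x*(48*r - 17) + 6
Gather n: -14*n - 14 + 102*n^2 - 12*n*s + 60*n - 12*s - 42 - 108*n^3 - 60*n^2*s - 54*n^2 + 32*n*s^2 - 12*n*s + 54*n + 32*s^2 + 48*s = -108*n^3 + n^2*(48 - 60*s) + n*(32*s^2 - 24*s + 100) + 32*s^2 + 36*s - 56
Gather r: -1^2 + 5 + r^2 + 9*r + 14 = r^2 + 9*r + 18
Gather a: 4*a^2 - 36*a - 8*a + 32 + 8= 4*a^2 - 44*a + 40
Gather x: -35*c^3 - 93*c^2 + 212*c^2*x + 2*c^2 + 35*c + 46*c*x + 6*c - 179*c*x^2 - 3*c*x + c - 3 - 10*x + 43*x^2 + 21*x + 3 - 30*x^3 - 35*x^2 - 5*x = -35*c^3 - 91*c^2 + 42*c - 30*x^3 + x^2*(8 - 179*c) + x*(212*c^2 + 43*c + 6)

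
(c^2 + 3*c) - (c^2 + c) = 2*c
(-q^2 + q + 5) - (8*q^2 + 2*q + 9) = -9*q^2 - q - 4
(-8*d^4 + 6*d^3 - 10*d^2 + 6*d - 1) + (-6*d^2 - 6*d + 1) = -8*d^4 + 6*d^3 - 16*d^2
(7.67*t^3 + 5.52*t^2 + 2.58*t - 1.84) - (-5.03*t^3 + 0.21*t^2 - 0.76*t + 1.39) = 12.7*t^3 + 5.31*t^2 + 3.34*t - 3.23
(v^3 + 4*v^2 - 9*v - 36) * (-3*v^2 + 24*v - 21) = -3*v^5 + 12*v^4 + 102*v^3 - 192*v^2 - 675*v + 756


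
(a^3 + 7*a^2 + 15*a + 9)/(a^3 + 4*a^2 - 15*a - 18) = (a^2 + 6*a + 9)/(a^2 + 3*a - 18)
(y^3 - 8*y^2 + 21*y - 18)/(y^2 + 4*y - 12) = (y^2 - 6*y + 9)/(y + 6)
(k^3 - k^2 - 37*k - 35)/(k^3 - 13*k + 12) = (k^3 - k^2 - 37*k - 35)/(k^3 - 13*k + 12)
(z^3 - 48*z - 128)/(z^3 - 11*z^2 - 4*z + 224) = (z + 4)/(z - 7)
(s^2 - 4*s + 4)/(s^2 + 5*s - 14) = (s - 2)/(s + 7)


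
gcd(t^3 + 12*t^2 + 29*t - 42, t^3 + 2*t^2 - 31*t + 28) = t^2 + 6*t - 7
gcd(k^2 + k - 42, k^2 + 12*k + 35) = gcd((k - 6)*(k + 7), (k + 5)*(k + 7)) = k + 7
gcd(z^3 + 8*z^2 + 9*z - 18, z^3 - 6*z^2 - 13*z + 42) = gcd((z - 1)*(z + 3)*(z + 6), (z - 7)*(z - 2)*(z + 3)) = z + 3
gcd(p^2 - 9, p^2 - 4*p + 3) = p - 3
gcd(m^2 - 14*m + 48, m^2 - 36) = m - 6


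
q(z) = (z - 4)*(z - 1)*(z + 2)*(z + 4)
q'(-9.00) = -2365.00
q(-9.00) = 4550.00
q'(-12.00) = -6064.00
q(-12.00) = 16640.00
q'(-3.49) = -23.85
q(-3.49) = -25.56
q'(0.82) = -41.30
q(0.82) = 7.78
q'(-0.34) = -3.57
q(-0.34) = 35.33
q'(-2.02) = 35.99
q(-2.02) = -0.72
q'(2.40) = -29.82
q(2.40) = -63.08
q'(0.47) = -31.84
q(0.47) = 20.66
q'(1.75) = -48.38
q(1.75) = -36.39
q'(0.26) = -25.09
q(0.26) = 26.65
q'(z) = (z - 4)*(z - 1)*(z + 2) + (z - 4)*(z - 1)*(z + 4) + (z - 4)*(z + 2)*(z + 4) + (z - 1)*(z + 2)*(z + 4) = 4*z^3 + 3*z^2 - 36*z - 16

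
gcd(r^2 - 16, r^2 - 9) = 1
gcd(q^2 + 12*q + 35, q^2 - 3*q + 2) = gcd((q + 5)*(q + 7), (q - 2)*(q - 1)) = 1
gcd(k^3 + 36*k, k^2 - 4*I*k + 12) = k - 6*I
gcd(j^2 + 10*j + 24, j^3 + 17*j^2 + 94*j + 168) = j^2 + 10*j + 24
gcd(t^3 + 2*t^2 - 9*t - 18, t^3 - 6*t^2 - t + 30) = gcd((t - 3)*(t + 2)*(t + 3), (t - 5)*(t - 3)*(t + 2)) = t^2 - t - 6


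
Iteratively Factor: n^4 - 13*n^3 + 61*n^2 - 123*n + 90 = (n - 5)*(n^3 - 8*n^2 + 21*n - 18) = (n - 5)*(n - 3)*(n^2 - 5*n + 6) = (n - 5)*(n - 3)^2*(n - 2)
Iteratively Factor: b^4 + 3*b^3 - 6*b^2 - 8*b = (b - 2)*(b^3 + 5*b^2 + 4*b) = b*(b - 2)*(b^2 + 5*b + 4) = b*(b - 2)*(b + 1)*(b + 4)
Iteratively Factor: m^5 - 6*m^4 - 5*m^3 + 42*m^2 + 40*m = (m + 1)*(m^4 - 7*m^3 + 2*m^2 + 40*m) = (m + 1)*(m + 2)*(m^3 - 9*m^2 + 20*m) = m*(m + 1)*(m + 2)*(m^2 - 9*m + 20) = m*(m - 4)*(m + 1)*(m + 2)*(m - 5)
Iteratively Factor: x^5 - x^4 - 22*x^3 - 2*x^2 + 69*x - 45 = (x - 5)*(x^4 + 4*x^3 - 2*x^2 - 12*x + 9) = (x - 5)*(x - 1)*(x^3 + 5*x^2 + 3*x - 9) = (x - 5)*(x - 1)*(x + 3)*(x^2 + 2*x - 3) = (x - 5)*(x - 1)^2*(x + 3)*(x + 3)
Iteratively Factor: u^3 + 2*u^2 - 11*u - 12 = (u + 1)*(u^2 + u - 12) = (u + 1)*(u + 4)*(u - 3)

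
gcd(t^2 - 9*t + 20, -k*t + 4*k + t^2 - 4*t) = t - 4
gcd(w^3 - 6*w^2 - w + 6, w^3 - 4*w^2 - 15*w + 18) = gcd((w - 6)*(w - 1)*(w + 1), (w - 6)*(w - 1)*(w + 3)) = w^2 - 7*w + 6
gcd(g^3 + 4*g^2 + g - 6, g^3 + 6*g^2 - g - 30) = g + 3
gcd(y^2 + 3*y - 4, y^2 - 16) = y + 4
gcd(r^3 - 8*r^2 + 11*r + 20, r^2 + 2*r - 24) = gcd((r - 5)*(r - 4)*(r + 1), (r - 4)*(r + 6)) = r - 4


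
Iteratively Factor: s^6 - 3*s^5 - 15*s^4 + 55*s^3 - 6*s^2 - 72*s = (s + 1)*(s^5 - 4*s^4 - 11*s^3 + 66*s^2 - 72*s) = (s + 1)*(s + 4)*(s^4 - 8*s^3 + 21*s^2 - 18*s) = (s - 2)*(s + 1)*(s + 4)*(s^3 - 6*s^2 + 9*s) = (s - 3)*(s - 2)*(s + 1)*(s + 4)*(s^2 - 3*s) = (s - 3)^2*(s - 2)*(s + 1)*(s + 4)*(s)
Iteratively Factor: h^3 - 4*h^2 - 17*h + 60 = (h - 3)*(h^2 - h - 20) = (h - 3)*(h + 4)*(h - 5)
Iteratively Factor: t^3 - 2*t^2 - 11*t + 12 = (t - 1)*(t^2 - t - 12) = (t - 4)*(t - 1)*(t + 3)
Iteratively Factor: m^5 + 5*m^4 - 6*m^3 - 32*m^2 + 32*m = (m - 2)*(m^4 + 7*m^3 + 8*m^2 - 16*m) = (m - 2)*(m - 1)*(m^3 + 8*m^2 + 16*m) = m*(m - 2)*(m - 1)*(m^2 + 8*m + 16) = m*(m - 2)*(m - 1)*(m + 4)*(m + 4)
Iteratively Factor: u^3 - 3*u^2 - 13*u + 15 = (u - 5)*(u^2 + 2*u - 3) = (u - 5)*(u - 1)*(u + 3)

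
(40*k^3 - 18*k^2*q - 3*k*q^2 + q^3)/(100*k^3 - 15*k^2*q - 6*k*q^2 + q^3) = (-2*k + q)/(-5*k + q)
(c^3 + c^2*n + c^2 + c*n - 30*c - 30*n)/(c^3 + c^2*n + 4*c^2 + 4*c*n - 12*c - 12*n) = (c - 5)/(c - 2)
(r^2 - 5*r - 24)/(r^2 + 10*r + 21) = (r - 8)/(r + 7)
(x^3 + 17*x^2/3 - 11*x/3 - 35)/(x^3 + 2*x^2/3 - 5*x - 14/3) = (x^2 + 8*x + 15)/(x^2 + 3*x + 2)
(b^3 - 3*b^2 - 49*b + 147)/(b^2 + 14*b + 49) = (b^2 - 10*b + 21)/(b + 7)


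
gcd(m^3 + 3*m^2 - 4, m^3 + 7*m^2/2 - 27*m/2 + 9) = m - 1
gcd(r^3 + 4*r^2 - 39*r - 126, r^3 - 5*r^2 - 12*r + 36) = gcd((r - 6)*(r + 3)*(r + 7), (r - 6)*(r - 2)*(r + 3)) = r^2 - 3*r - 18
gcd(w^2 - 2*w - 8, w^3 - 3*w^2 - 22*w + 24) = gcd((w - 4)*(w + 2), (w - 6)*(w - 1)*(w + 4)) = 1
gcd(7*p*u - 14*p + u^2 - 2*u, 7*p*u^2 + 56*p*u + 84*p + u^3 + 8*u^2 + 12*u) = 7*p + u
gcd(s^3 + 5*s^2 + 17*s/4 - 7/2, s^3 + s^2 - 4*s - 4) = s + 2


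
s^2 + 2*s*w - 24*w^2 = (s - 4*w)*(s + 6*w)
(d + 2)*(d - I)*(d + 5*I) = d^3 + 2*d^2 + 4*I*d^2 + 5*d + 8*I*d + 10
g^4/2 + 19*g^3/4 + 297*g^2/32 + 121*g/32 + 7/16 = (g/2 + 1)*(g + 1/4)^2*(g + 7)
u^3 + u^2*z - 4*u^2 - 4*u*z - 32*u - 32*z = (u - 8)*(u + 4)*(u + z)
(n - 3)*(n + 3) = n^2 - 9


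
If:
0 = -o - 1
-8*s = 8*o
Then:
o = -1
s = 1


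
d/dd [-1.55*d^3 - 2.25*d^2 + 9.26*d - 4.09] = -4.65*d^2 - 4.5*d + 9.26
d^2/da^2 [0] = 0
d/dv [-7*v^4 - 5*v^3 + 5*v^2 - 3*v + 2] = -28*v^3 - 15*v^2 + 10*v - 3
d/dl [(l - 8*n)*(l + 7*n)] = 2*l - n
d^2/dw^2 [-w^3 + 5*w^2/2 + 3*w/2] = 5 - 6*w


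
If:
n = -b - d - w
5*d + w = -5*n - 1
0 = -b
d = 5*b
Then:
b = 0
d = 0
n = -1/4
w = 1/4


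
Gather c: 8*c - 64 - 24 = 8*c - 88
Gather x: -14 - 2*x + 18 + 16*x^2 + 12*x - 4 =16*x^2 + 10*x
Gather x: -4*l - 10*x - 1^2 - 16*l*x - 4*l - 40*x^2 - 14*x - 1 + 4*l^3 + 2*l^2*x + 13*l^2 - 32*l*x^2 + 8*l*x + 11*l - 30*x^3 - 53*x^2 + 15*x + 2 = 4*l^3 + 13*l^2 + 3*l - 30*x^3 + x^2*(-32*l - 93) + x*(2*l^2 - 8*l - 9)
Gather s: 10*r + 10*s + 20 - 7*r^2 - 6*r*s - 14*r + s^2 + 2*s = -7*r^2 - 4*r + s^2 + s*(12 - 6*r) + 20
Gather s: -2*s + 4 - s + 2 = 6 - 3*s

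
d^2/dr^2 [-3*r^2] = -6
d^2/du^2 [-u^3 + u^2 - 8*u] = 2 - 6*u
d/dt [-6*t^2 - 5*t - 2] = -12*t - 5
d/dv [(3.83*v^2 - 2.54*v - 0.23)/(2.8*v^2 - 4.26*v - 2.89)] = (-9.2038*v^2 - 20.8494*v + 6.3608)/(7.84*v^4 - 23.856*v^3 + 1.9636*v^2 + 24.6228*v + 8.3521)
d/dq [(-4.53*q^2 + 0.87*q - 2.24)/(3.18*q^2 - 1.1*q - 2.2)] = (2.2164*q^2 + 34.1784*q - 4.378)/(10.1124*q^4 - 6.996*q^3 - 12.782*q^2 + 4.84*q + 4.84)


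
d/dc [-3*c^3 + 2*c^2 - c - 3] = -9*c^2 + 4*c - 1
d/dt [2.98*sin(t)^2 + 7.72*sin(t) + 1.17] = (5.96*sin(t) + 7.72)*cos(t)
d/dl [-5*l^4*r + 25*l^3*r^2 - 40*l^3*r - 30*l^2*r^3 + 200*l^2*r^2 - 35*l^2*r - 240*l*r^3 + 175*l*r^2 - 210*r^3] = 5*r*(-4*l^3 + 15*l^2*r - 24*l^2 - 12*l*r^2 + 80*l*r - 14*l - 48*r^2 + 35*r)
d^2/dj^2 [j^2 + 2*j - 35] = 2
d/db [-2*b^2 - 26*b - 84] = -4*b - 26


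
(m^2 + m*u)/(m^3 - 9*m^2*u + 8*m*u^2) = (m + u)/(m^2 - 9*m*u + 8*u^2)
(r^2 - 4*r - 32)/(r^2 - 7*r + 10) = (r^2 - 4*r - 32)/(r^2 - 7*r + 10)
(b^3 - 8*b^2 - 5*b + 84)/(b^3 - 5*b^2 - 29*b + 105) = (b^2 - b - 12)/(b^2 + 2*b - 15)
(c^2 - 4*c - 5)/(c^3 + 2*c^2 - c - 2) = (c - 5)/(c^2 + c - 2)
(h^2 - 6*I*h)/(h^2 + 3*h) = (h - 6*I)/(h + 3)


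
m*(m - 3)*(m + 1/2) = m^3 - 5*m^2/2 - 3*m/2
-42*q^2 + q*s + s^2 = (-6*q + s)*(7*q + s)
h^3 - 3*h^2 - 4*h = h*(h - 4)*(h + 1)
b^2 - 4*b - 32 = (b - 8)*(b + 4)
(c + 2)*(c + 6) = c^2 + 8*c + 12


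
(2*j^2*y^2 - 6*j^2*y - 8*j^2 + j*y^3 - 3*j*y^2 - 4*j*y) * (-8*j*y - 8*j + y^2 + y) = -16*j^3*y^3 + 32*j^3*y^2 + 112*j^3*y + 64*j^3 - 6*j^2*y^4 + 12*j^2*y^3 + 42*j^2*y^2 + 24*j^2*y + j*y^5 - 2*j*y^4 - 7*j*y^3 - 4*j*y^2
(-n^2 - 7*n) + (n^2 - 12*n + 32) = 32 - 19*n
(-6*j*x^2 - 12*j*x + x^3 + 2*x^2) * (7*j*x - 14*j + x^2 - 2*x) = -42*j^2*x^3 + 168*j^2*x + j*x^4 - 4*j*x^2 + x^5 - 4*x^3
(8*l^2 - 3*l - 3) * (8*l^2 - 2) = 64*l^4 - 24*l^3 - 40*l^2 + 6*l + 6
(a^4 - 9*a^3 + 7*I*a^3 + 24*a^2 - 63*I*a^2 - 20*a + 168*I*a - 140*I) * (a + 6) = a^5 - 3*a^4 + 7*I*a^4 - 30*a^3 - 21*I*a^3 + 124*a^2 - 210*I*a^2 - 120*a + 868*I*a - 840*I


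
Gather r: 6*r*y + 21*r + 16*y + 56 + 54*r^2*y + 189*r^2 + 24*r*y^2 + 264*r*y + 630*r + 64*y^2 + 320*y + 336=r^2*(54*y + 189) + r*(24*y^2 + 270*y + 651) + 64*y^2 + 336*y + 392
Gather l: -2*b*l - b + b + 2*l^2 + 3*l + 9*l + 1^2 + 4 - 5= 2*l^2 + l*(12 - 2*b)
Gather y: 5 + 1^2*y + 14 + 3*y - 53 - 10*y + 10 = -6*y - 24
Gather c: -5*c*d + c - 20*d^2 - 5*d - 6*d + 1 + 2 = c*(1 - 5*d) - 20*d^2 - 11*d + 3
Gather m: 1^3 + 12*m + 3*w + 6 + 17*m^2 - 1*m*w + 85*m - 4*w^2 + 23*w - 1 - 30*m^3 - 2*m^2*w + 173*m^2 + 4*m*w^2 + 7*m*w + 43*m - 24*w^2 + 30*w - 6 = -30*m^3 + m^2*(190 - 2*w) + m*(4*w^2 + 6*w + 140) - 28*w^2 + 56*w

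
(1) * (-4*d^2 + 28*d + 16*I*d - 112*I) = -4*d^2 + 28*d + 16*I*d - 112*I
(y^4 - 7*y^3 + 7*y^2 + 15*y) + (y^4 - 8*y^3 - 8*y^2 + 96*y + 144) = 2*y^4 - 15*y^3 - y^2 + 111*y + 144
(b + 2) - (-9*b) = 10*b + 2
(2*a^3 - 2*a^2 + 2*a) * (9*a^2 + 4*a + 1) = 18*a^5 - 10*a^4 + 12*a^3 + 6*a^2 + 2*a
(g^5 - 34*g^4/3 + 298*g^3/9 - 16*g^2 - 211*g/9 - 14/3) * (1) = g^5 - 34*g^4/3 + 298*g^3/9 - 16*g^2 - 211*g/9 - 14/3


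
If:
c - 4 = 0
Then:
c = 4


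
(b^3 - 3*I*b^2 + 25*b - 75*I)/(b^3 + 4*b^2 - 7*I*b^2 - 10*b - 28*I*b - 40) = (b^2 + 2*I*b + 15)/(b^2 + 2*b*(2 - I) - 8*I)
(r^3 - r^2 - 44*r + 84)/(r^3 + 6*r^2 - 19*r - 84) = (r^2 - 8*r + 12)/(r^2 - r - 12)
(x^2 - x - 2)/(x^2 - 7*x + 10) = (x + 1)/(x - 5)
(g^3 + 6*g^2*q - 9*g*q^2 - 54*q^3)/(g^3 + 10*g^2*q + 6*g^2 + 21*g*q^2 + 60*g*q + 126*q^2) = (g^2 + 3*g*q - 18*q^2)/(g^2 + 7*g*q + 6*g + 42*q)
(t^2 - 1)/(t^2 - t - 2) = (t - 1)/(t - 2)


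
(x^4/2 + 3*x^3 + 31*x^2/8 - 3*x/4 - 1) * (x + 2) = x^5/2 + 4*x^4 + 79*x^3/8 + 7*x^2 - 5*x/2 - 2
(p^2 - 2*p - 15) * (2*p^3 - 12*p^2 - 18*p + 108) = 2*p^5 - 16*p^4 - 24*p^3 + 324*p^2 + 54*p - 1620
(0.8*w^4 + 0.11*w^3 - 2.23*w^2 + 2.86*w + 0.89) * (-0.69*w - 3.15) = -0.552*w^5 - 2.5959*w^4 + 1.1922*w^3 + 5.0511*w^2 - 9.6231*w - 2.8035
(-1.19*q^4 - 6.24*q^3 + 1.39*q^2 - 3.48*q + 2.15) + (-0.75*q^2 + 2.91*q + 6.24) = -1.19*q^4 - 6.24*q^3 + 0.64*q^2 - 0.57*q + 8.39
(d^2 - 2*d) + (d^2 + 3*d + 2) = 2*d^2 + d + 2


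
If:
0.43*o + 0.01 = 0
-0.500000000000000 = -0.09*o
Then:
No Solution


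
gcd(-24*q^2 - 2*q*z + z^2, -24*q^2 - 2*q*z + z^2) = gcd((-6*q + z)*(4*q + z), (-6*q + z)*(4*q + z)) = -24*q^2 - 2*q*z + z^2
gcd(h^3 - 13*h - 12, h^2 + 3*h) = h + 3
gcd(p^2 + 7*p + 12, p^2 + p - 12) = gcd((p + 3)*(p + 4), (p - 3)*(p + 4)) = p + 4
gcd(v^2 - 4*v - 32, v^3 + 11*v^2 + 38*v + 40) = v + 4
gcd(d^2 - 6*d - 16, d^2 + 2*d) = d + 2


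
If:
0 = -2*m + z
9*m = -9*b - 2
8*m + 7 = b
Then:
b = 47/81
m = -65/81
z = -130/81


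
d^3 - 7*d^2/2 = d^2*(d - 7/2)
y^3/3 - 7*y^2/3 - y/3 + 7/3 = (y/3 + 1/3)*(y - 7)*(y - 1)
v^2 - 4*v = v*(v - 4)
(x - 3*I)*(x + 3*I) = x^2 + 9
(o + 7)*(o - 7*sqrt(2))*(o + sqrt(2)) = o^3 - 6*sqrt(2)*o^2 + 7*o^2 - 42*sqrt(2)*o - 14*o - 98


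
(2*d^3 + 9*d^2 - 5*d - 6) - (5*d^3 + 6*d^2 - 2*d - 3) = -3*d^3 + 3*d^2 - 3*d - 3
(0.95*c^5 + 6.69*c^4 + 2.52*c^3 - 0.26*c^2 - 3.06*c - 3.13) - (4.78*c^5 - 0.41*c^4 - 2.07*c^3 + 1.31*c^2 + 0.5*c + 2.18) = -3.83*c^5 + 7.1*c^4 + 4.59*c^3 - 1.57*c^2 - 3.56*c - 5.31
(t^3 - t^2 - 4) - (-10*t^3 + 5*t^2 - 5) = 11*t^3 - 6*t^2 + 1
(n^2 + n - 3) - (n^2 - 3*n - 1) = 4*n - 2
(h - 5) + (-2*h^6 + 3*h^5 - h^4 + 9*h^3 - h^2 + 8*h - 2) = -2*h^6 + 3*h^5 - h^4 + 9*h^3 - h^2 + 9*h - 7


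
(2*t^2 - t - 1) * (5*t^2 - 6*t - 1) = 10*t^4 - 17*t^3 - t^2 + 7*t + 1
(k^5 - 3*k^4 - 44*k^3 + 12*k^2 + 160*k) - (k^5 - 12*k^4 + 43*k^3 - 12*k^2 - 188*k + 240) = 9*k^4 - 87*k^3 + 24*k^2 + 348*k - 240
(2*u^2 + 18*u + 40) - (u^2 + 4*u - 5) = u^2 + 14*u + 45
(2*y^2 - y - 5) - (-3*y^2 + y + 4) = 5*y^2 - 2*y - 9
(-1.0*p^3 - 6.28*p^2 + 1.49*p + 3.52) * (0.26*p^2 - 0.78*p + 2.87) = -0.26*p^5 - 0.8528*p^4 + 2.4158*p^3 - 18.2706*p^2 + 1.5307*p + 10.1024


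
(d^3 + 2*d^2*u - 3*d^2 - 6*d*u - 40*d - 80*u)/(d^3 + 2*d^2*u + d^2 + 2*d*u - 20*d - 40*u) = (d - 8)/(d - 4)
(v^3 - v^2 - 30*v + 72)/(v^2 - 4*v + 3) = (v^2 + 2*v - 24)/(v - 1)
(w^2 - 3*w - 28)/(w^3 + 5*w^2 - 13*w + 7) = (w^2 - 3*w - 28)/(w^3 + 5*w^2 - 13*w + 7)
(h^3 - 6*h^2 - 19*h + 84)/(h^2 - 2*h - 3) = (h^2 - 3*h - 28)/(h + 1)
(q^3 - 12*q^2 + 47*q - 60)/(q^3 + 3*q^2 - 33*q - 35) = (q^2 - 7*q + 12)/(q^2 + 8*q + 7)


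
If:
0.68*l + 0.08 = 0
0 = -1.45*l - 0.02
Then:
No Solution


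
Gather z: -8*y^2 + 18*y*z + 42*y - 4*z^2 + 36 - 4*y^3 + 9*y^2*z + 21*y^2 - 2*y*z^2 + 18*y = -4*y^3 + 13*y^2 + 60*y + z^2*(-2*y - 4) + z*(9*y^2 + 18*y) + 36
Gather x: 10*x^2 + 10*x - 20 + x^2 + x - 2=11*x^2 + 11*x - 22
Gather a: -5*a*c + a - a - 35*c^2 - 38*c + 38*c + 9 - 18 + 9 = -5*a*c - 35*c^2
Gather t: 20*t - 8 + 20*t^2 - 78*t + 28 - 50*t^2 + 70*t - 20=-30*t^2 + 12*t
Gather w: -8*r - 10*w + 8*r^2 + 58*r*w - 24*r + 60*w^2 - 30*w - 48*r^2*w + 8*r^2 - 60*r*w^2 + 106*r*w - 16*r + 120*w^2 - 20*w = 16*r^2 - 48*r + w^2*(180 - 60*r) + w*(-48*r^2 + 164*r - 60)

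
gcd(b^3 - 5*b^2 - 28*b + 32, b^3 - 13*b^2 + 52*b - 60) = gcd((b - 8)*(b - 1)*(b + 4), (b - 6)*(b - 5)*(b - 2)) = 1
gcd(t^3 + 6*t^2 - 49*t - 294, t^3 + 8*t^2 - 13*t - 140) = t + 7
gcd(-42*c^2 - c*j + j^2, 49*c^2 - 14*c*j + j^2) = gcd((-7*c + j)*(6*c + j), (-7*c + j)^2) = 7*c - j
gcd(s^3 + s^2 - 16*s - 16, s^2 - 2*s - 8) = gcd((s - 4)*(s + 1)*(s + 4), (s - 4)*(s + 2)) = s - 4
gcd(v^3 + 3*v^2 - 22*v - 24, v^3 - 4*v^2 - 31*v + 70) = 1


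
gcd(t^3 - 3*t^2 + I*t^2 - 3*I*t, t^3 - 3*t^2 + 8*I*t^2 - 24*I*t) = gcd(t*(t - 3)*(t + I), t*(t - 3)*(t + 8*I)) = t^2 - 3*t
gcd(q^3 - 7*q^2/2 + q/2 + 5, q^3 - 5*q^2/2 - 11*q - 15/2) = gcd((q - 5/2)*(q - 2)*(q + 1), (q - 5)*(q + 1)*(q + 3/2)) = q + 1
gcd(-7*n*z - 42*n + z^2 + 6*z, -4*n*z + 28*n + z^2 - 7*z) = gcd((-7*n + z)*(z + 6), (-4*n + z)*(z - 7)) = 1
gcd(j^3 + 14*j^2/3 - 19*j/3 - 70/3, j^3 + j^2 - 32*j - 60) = j^2 + 7*j + 10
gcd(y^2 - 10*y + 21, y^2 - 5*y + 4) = 1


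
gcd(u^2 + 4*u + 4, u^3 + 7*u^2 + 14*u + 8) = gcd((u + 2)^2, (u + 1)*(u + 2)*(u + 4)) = u + 2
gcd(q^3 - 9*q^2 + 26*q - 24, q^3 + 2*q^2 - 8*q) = q - 2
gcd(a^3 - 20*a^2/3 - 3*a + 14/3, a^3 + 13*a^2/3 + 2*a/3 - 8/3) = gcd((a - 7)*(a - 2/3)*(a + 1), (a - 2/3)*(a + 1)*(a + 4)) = a^2 + a/3 - 2/3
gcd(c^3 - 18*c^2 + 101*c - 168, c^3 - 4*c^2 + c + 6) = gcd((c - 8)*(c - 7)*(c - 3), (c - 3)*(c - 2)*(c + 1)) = c - 3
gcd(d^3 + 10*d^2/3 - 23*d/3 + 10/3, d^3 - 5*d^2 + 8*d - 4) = d - 1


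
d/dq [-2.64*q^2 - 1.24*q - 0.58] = -5.28*q - 1.24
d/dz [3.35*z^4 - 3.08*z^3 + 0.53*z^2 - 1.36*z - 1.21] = 13.4*z^3 - 9.24*z^2 + 1.06*z - 1.36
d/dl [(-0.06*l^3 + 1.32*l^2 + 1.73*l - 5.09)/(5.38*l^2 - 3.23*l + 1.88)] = (-0.3228*l^4 + 0.387600000000001*l^3 - 13.9094*l^2 + 59.7316*l - 13.1883)/(28.9444*l^4 - 34.7548*l^3 + 30.6617*l^2 - 12.1448*l + 3.5344)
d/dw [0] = 0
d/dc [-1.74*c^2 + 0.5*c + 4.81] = 0.5 - 3.48*c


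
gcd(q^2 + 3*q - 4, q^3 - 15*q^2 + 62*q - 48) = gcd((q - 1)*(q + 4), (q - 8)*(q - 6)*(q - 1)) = q - 1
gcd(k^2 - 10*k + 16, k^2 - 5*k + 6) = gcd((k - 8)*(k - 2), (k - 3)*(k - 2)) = k - 2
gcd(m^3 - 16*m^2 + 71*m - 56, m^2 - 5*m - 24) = m - 8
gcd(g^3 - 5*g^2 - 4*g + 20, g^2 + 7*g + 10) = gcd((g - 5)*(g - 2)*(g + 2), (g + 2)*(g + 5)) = g + 2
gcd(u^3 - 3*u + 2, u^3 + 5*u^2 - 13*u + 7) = u^2 - 2*u + 1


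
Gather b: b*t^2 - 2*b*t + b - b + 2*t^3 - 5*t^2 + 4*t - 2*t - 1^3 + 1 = b*(t^2 - 2*t) + 2*t^3 - 5*t^2 + 2*t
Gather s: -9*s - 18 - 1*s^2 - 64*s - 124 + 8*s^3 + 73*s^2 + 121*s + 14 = 8*s^3 + 72*s^2 + 48*s - 128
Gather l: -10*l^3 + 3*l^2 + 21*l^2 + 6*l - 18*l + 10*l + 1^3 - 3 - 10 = -10*l^3 + 24*l^2 - 2*l - 12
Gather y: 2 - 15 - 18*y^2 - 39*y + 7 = -18*y^2 - 39*y - 6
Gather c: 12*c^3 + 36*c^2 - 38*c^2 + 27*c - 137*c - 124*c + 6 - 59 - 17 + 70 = 12*c^3 - 2*c^2 - 234*c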